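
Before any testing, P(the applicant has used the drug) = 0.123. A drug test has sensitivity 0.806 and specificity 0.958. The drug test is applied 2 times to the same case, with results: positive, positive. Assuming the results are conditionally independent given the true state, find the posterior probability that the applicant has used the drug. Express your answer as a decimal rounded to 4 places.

Posterior P(H) ≈ 0.9810

Let H be the event that the applicant has used the drug; start with P(H) = 0.123. P('positive'|H) = 0.806, P('positive'|¬H) = 0.042.
Update on result 1 ('positive'): P(H) ← 0.806·0.1230 / (0.806·0.1230 + 0.042·0.8770) = 0.099138/0.13597 = 0.7291.
Update on result 2 ('positive'): P(H) ← 0.806·0.7291 / (0.806·0.7291 + 0.042·0.2709) = 0.58766/0.59904 = 0.9810.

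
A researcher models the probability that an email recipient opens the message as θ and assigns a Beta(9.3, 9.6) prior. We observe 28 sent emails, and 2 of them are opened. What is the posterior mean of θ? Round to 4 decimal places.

Posterior mean ≈ 0.2409

Observing 2 successes and 26 failures updates Beta(9.3, 9.6) by adding the success and failure counts to the two shape parameters: α = 9.3+2 = 11.3, β = 9.6+26 = 35.6.
E[θ | data] = 11.3/(11.3+35.6) = 0.2409.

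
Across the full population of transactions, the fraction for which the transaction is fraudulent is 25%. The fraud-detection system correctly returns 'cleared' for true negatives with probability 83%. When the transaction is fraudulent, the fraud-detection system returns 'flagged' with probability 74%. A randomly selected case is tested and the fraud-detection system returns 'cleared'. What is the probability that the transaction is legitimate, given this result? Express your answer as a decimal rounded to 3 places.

P(¬H | E) ≈ 0.905

Write H for 'the transaction is fraudulent'. Prior odds H:¬H = 0.25/0.75 = 0.33333. For the 'cleared' outcome, the likelihood ratio is 0.26/0.83 = 0.31325.
Posterior odds = 0.33333 × 0.31325 = 0.10442, so P(H|E) = 0.10442/(1+0.10442) = 0.095. Then P(¬H|E) = 1 − 0.095 = 0.905.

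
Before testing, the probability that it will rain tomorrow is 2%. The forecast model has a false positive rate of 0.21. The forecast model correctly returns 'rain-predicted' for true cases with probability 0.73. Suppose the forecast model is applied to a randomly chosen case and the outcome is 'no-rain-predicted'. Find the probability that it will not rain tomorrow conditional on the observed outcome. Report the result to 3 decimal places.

Write H for 'it will rain tomorrow'. Prior odds H:¬H = 0.02/0.98 = 0.020408. For the 'no-rain-predicted' outcome, the likelihood ratio is 0.27/0.79 = 0.34177.
Posterior odds = 0.020408 × 0.34177 = 0.0069749, so P(H|E) = 0.0069749/(1+0.0069749) = 0.007. Then P(¬H|E) = 1 − 0.007 = 0.993.

P(¬H | E) ≈ 0.993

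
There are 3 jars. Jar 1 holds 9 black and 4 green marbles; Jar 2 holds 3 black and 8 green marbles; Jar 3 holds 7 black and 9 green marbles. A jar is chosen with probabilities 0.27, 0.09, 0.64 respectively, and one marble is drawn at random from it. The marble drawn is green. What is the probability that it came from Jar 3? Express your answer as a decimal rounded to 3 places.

Posterior probability ≈ 0.708

Tabulate prior·likelihood by source: [1] prior 0.27, lik 0.3077, product 0.08308; [2] prior 0.09, lik 0.7273, product 0.06545; [3] prior 0.64, lik 0.5625, product 0.3600.
Normalizing constant = 0.50853; the posterior for Jar 3 is its product over the sum, 0.3600/0.50853 = 0.708.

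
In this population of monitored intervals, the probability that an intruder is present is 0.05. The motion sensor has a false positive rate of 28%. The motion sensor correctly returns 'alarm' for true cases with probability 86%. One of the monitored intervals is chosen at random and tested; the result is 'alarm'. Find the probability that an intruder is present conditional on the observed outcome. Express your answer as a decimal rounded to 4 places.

P(H | E) ≈ 0.1392

Write H for 'an intruder is present'. Prior odds H:¬H = 0.05/0.95 = 0.052632. For the 'alarm' outcome, the likelihood ratio is 0.86/0.28 = 3.0714.
Posterior odds = 0.052632 × 3.0714 = 0.16165, so P(H|E) = 0.16165/(1+0.16165) = 0.1392.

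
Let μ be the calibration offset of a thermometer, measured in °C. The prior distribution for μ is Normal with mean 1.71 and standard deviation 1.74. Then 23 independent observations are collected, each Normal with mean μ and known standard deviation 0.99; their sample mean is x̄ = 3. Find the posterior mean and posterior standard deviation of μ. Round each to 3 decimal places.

Posterior mean ≈ 2.982; posterior SD ≈ 0.205

Prior precision 1/τ₀² = 1/1.74² = 0.330295; data precision n/σ² = 23/0.99² = 23.4670.
Posterior precision = 0.330295 + 23.4670 = 23.7973, giving posterior SD = 1/√23.7973 = 0.205.
Posterior mean = (0.330295·1.71 + 23.4670·3) / 23.7973 = 2.982.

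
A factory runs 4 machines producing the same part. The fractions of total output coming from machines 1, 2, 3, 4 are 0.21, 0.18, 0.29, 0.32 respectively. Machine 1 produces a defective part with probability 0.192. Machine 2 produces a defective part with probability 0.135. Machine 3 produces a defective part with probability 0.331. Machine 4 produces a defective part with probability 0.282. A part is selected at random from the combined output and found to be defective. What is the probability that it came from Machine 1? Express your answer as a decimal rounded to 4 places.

Posterior probability ≈ 0.1607

P(defective|M1) = 0.192; P(defective|M2) = 0.135; P(defective|M3) = 0.331; P(defective|M4) = 0.282.
Prior × likelihood for each source: 0.21·0.192=0.04032, 0.18·0.135=0.02430, 0.29·0.331=0.09599, 0.32·0.282=0.09024. Summing gives P(defective) = 0.25085.
P(Machine 1 | defective) = 0.04032 / 0.25085 = 0.1607.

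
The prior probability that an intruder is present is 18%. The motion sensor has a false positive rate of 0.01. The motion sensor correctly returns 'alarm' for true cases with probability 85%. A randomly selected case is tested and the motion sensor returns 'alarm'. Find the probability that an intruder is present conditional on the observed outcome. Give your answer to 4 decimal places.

P(H | E) ≈ 0.9491

Let H be the event that an intruder is present. P(H) = 0.18, so P(¬H) = 0.82. With E the 'alarm' result, P(E|H) = 0.85 and P(E|¬H) = 0.01.
P(E) = 0.85·0.18 + 0.01·0.82 = 0.15300 + 0.0082000 = 0.16120.
By Bayes' theorem, P(H|E) = 0.15300 / 0.16120 = 0.9491.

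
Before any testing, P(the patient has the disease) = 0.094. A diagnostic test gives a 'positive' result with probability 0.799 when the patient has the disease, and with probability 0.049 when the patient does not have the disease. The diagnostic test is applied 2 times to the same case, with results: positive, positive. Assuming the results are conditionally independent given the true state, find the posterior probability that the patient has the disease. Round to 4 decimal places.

Let H be the event that the patient has the disease; start with P(H) = 0.094. P('positive'|H) = 0.799, P('positive'|¬H) = 0.049.
Update on result 1 ('positive'): P(H) ← 0.799·0.0940 / (0.799·0.0940 + 0.049·0.9060) = 0.075106/0.11950 = 0.6285.
Update on result 2 ('positive'): P(H) ← 0.799·0.6285 / (0.799·0.6285 + 0.049·0.3715) = 0.50217/0.52038 = 0.9650.

Posterior P(H) ≈ 0.9650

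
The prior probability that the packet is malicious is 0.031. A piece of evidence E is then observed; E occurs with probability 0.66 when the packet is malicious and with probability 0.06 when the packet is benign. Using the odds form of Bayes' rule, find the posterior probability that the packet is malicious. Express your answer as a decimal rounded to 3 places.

Posterior probability ≈ 0.260

Prior odds = 0.031/(1−0.031) = 0.031992. In log-odds, ln(0.031992) = -3.4423.
Add log likelihood ratio: ln(11.000) = 2.3979.
Posterior log-odds = -1.0444, so posterior odds = exp(-1.0444) = 0.35191. Converting, P(H|E) = 0.35191/1.3519 = 0.260.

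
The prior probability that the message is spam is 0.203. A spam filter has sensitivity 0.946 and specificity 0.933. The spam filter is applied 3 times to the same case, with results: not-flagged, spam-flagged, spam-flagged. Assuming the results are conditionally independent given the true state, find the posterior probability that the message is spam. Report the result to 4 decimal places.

Posterior P(H) ≈ 0.7461

Let H be the event that the message is spam; start with P(H) = 0.203. P('spam-flagged'|H) = 0.946, P('spam-flagged'|¬H) = 0.067.
Update on result 1 ('not-flagged'): P(H) ← 0.054·0.2030 / (0.054·0.2030 + 0.933·0.7970) = 0.010962/0.75456 = 0.0145.
Update on result 2 ('spam-flagged'): P(H) ← 0.946·0.0145 / (0.946·0.0145 + 0.067·0.9855) = 0.013743/0.079770 = 0.1723.
Update on result 3 ('spam-flagged'): P(H) ← 0.946·0.1723 / (0.946·0.1723 + 0.067·0.8277) = 0.16298/0.21844 = 0.7461.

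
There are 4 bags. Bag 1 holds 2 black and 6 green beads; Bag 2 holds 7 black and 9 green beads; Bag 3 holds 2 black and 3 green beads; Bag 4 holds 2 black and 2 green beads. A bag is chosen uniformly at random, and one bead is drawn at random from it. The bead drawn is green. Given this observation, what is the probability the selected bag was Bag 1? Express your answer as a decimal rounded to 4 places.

Posterior probability ≈ 0.3109

Tabulate prior·likelihood by source: [1] prior 0.25, lik 0.75, product 0.1875; [2] prior 0.25, lik 0.5625, product 0.1406; [3] prior 0.25, lik 0.6, product 0.1500; [4] prior 0.25, lik 0.5, product 0.1250.
Normalizing constant = 0.60313; the posterior for Bag 1 is its product over the sum, 0.1875/0.60313 = 0.3109.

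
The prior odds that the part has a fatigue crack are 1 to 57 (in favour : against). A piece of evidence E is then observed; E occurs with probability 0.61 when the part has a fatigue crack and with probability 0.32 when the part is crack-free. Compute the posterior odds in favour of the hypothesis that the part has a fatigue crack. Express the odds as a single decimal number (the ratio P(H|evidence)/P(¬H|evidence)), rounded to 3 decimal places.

Prior odds = 1/57 = 0.017544. In log-odds, ln(0.017544) = -4.0431.
Add log likelihood ratio: ln(1.9062) = 0.64514.
Posterior log-odds = -3.3979, so posterior odds = exp(-3.3979) = 0.033443.

Posterior odds ≈ 0.033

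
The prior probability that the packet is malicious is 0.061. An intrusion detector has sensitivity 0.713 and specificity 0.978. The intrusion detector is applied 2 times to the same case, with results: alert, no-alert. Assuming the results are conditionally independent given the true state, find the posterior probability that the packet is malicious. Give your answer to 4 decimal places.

Posterior P(H) ≈ 0.3819

Let H be the event that the packet is malicious; start with P(H) = 0.061. P('alert'|H) = 0.713, P('alert'|¬H) = 0.022.
Update on result 1 ('alert'): P(H) ← 0.713·0.0610 / (0.713·0.0610 + 0.022·0.9390) = 0.043493/0.064151 = 0.6780.
Update on result 2 ('no-alert'): P(H) ← 0.287·0.6780 / (0.287·0.6780 + 0.978·0.3220) = 0.19458/0.50952 = 0.3819.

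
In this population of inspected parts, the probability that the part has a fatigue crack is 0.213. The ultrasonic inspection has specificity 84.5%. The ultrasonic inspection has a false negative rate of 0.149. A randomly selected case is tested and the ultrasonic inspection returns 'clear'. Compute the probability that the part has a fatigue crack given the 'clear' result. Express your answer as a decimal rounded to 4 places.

Write H for 'the part has a fatigue crack'. Prior odds H:¬H = 0.213/0.787 = 0.27065. For the 'clear' outcome, the likelihood ratio is 0.149/0.845 = 0.17633.
Posterior odds = 0.27065 × 0.17633 = 0.047724, so P(H|E) = 0.047724/(1+0.047724) = 0.0455.

P(H | E) ≈ 0.0455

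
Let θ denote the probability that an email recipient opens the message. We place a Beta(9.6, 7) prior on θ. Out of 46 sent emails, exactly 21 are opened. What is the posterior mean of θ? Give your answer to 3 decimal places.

Posterior mean ≈ 0.489

Observing 21 successes and 25 failures updates Beta(9.6, 7) by adding the success and failure counts to the two shape parameters: α = 9.6+21 = 30.6, β = 7+25 = 32.
E[θ | data] = 30.6/(30.6+32) = 0.489.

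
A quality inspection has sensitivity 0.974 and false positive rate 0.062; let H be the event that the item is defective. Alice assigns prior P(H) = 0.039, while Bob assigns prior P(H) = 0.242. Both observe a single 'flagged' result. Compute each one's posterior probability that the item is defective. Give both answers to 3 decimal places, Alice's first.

Alice: 0.389; Bob: 0.834

P('+'|H) = 0.974, P('+'|¬H) = 0.062.
Alice: numerator 0.974·0.039 = 0.037986; evidence = 0.037986+0.062·0.961 = 0.097568; posterior = 0.389.
Bob: numerator 0.974·0.242 = 0.23571; evidence = 0.23571+0.062·0.758 = 0.28270; posterior = 0.834.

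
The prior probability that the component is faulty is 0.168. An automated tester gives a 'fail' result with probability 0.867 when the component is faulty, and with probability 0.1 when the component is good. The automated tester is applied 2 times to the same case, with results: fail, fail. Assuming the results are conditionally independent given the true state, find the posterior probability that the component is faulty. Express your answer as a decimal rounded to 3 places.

With H the event that the component is faulty, the joint likelihood of the observed sequence is P(data|H) = 0.867·0.867 = 0.75169 and P(data|¬H) = 0.1·0.1 = 0.010000.
Bayes: P(H|data) = 0.168·0.75169 / (0.168·0.75169 + 0.832·0.010000) = 0.12628/0.13460 = 0.9382.

Posterior P(H) ≈ 0.938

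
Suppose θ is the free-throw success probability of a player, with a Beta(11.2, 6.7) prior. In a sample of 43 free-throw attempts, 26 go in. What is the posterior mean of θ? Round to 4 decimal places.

Observing 26 successes and 17 failures updates Beta(11.2, 6.7) by adding the success and failure counts to the two shape parameters: α = 11.2+26 = 37.2, β = 6.7+17 = 23.7.
E[θ | data] = 37.2/(37.2+23.7) = 0.6108.

Posterior mean ≈ 0.6108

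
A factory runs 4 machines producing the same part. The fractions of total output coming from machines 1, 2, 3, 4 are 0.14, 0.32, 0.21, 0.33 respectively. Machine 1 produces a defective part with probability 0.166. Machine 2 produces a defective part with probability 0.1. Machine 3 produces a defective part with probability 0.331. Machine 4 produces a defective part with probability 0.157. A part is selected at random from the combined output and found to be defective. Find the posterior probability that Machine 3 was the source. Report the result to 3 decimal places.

Tabulate prior·likelihood by source: [1] prior 0.14, lik 0.166, product 0.02324; [2] prior 0.32, lik 0.1, product 0.03200; [3] prior 0.21, lik 0.331, product 0.06951; [4] prior 0.33, lik 0.157, product 0.05181.
Normalizing constant = 0.17656; the posterior for Machine 3 is its product over the sum, 0.06951/0.17656 = 0.394.

Posterior probability ≈ 0.394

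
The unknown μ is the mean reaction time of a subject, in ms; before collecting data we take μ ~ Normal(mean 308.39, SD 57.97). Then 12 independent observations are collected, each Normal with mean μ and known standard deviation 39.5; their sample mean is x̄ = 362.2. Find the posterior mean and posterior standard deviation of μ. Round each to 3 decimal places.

Posterior mean ≈ 360.196; posterior SD ≈ 11.188

Prior precision 1/τ₀² = 1/57.97² = 0.00029757; data precision n/σ² = 12/39.5² = 0.00769108.
Posterior precision = 0.00029757 + 0.00769108 = 0.00798865, giving posterior SD = 1/√0.00798865 = 11.188.
Posterior mean = (0.00029757·308.39 + 0.00769108·362.2) / 0.00798865 = 360.196.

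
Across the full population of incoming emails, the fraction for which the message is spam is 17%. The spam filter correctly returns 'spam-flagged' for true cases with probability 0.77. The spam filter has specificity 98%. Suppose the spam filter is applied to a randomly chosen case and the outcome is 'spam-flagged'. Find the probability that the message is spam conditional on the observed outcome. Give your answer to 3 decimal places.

Let H be the event that the message is spam. P(H) = 0.17, so P(¬H) = 0.83. With E the 'spam-flagged' result, P(E|H) = 0.77 and P(E|¬H) = 0.02.
P(E) = 0.77·0.17 + 0.02·0.83 = 0.13090 + 0.016600 = 0.14750.
By Bayes' theorem, P(H|E) = 0.13090 / 0.14750 = 0.887.

P(H | E) ≈ 0.887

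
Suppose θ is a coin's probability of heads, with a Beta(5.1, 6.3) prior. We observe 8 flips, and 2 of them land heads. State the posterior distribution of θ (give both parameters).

Observing 2 successes and 6 failures updates Beta(5.1, 6.3) by adding the success and failure counts to the two shape parameters: α = 5.1+2 = 7.1, β = 6.3+6 = 12.3.

Posterior: Beta(7.1, 12.3)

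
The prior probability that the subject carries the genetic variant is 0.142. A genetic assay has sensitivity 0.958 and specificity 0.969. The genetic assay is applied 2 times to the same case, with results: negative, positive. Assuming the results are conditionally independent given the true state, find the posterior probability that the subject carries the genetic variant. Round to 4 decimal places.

With H the event that the subject carries the genetic variant, the joint likelihood of the observed sequence is P(data|H) = 0.042·0.958 = 0.040236 and P(data|¬H) = 0.969·0.031 = 0.030039.
Bayes: P(H|data) = 0.142·0.040236 / (0.142·0.040236 + 0.858·0.030039) = 0.0057135/0.031487 = 0.1815.

Posterior P(H) ≈ 0.1815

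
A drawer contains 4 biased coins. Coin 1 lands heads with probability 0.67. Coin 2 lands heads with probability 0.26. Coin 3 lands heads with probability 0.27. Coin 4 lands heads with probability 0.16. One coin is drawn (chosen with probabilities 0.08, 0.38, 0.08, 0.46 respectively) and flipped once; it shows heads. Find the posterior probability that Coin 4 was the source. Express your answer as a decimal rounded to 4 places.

Posterior probability ≈ 0.2973

P(heads|C1) = 0.67; P(heads|C2) = 0.26; P(heads|C3) = 0.27; P(heads|C4) = 0.16.
Prior × likelihood for each source: 0.08·0.67=0.05360, 0.38·0.26=0.09880, 0.08·0.27=0.02160, 0.46·0.16=0.07360. Summing gives P(heads) = 0.24760.
P(Coin 4 | heads) = 0.07360 / 0.24760 = 0.2973.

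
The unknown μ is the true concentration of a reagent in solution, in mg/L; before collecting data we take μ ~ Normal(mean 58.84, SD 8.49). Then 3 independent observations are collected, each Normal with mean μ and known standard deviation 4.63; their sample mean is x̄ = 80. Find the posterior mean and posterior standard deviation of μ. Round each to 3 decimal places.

Prior precision 1/τ₀² = 1/8.49² = 0.0138735; data precision n/σ² = 3/4.63² = 0.139946.
Posterior precision = 0.0138735 + 0.139946 = 0.153819, giving posterior SD = 1/√0.153819 = 2.550.
Posterior mean = (0.0138735·58.84 + 0.139946·80) / 0.153819 = 78.092.

Posterior mean ≈ 78.092; posterior SD ≈ 2.550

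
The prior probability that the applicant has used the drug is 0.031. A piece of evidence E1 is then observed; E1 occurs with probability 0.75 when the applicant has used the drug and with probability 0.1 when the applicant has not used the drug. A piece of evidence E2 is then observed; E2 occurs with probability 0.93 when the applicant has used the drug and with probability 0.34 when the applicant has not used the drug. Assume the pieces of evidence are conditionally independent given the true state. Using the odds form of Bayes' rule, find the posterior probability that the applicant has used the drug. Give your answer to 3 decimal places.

Prior odds = 0.031/(1−0.031) = 0.031992.
Likelihood ratio for E1 = 0.75/0.1 = 7.5000.
Likelihood ratio for E2 = 0.93/0.34 = 2.7353.
Posterior odds = prior odds × LR₁ × LR₂ = 0.65630.
Posterior probability = odds/(1+odds) = 0.65630/1.6563 = 0.396.

Posterior probability ≈ 0.396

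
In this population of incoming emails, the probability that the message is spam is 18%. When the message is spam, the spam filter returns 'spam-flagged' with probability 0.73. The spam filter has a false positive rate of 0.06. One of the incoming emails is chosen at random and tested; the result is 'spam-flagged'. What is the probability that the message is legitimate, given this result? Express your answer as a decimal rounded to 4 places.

Write H for 'the message is spam'. Prior odds H:¬H = 0.18/0.82 = 0.21951. For the 'spam-flagged' outcome, the likelihood ratio is 0.73/0.06 = 12.167.
Posterior odds = 0.21951 × 12.167 = 2.6707, so P(H|E) = 2.6707/(1+2.6707) = 0.7276. Then P(¬H|E) = 1 − 0.7276 = 0.2724.

P(¬H | E) ≈ 0.2724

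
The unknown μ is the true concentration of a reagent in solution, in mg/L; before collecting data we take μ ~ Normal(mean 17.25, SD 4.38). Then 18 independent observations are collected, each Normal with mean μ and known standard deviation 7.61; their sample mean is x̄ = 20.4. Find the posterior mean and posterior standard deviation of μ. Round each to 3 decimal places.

Posterior mean ≈ 19.948; posterior SD ≈ 1.660

With known σ, the Normal prior is conjugate. Weight on the data is w = (n/σ²)/(n/σ² + 1/τ₀²) = 0.310816/(0.310816+0.0521257) = 0.85638.
Posterior mean = w·x̄ + (1−w)·μ₀ = 0.85638·20.4 + 0.14362·17.25 = 19.948. Posterior variance = 1/(0.310816+0.0521257) = 2.75526, so SD = 1.660.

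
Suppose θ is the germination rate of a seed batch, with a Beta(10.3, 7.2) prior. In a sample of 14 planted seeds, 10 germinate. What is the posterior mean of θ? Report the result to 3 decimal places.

The binomial likelihood is conjugate to the Beta prior: with 10 successes and 4 failures, the posterior is Beta(10.3+10, 7.2+4) = Beta(20.3, 11.2).
Posterior mean = α/(α+β) = 20.3/31.5 = 0.644.

Posterior mean ≈ 0.644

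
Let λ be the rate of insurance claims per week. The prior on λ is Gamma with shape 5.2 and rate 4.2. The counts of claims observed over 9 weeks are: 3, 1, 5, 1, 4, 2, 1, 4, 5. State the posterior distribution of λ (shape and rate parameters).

Total count ∑xᵢ = 26 over n = 9 weeks.
Gamma is conjugate to the Poisson likelihood: posterior is Gamma(shape = 5.2+26 = 31.2, rate = 4.2+9 = 13.2).

Posterior: Gamma(shape=31.2, rate=13.2)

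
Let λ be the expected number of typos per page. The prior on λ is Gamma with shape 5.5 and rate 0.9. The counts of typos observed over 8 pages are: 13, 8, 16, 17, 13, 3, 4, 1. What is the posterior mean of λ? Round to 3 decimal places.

Posterior mean ≈ 9.045

The Poisson likelihood adds the total count to the shape and the number of exposure periods to the rate. Here ∑xᵢ = 75 and n = 8, so shape 5.5→80.5 and rate 0.9→8.9.
Posterior mean = shape/rate = 80.5/8.9 = 9.045.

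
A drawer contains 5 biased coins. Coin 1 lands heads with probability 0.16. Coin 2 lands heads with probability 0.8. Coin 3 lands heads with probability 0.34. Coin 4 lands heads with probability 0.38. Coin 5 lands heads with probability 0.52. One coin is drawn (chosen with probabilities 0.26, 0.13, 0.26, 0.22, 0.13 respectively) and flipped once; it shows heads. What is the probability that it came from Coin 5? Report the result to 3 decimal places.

Posterior probability ≈ 0.175

P(heads|C1) = 0.16; P(heads|C2) = 0.8; P(heads|C3) = 0.34; P(heads|C4) = 0.38; P(heads|C5) = 0.52.
Prior × likelihood for each source: 0.26·0.16=0.04160, 0.13·0.8=0.1040, 0.26·0.34=0.08840, 0.22·0.38=0.08360, 0.13·0.52=0.06760. Summing gives P(heads) = 0.38520.
P(Coin 5 | heads) = 0.06760 / 0.38520 = 0.175.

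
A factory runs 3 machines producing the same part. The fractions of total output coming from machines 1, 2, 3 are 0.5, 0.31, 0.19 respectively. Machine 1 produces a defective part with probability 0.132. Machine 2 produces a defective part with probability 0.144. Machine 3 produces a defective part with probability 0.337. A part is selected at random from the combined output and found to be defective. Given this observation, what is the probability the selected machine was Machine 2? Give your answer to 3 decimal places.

P(defective|M1) = 0.132; P(defective|M2) = 0.144; P(defective|M3) = 0.337.
Prior × likelihood for each source: 0.5·0.132=0.06600, 0.31·0.144=0.04464, 0.19·0.337=0.06403. Summing gives P(defective) = 0.17467.
P(Machine 2 | defective) = 0.04464 / 0.17467 = 0.256.

Posterior probability ≈ 0.256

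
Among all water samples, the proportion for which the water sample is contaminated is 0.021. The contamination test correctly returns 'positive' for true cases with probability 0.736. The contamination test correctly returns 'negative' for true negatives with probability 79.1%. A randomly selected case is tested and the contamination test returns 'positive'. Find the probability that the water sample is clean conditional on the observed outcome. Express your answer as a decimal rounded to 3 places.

P(¬H | E) ≈ 0.930

Let H be the event that the water sample is contaminated. P(H) = 0.021, so P(¬H) = 0.979. With E the 'positive' result, P(E|H) = 0.736 and P(E|¬H) = 0.209.
P(E) = 0.736·0.021 + 0.209·0.979 = 0.015456 + 0.20461 = 0.22007.
By Bayes' theorem, P(H|E) = 0.015456 / 0.22007 = 0.070. Hence P(¬H|E) = 1 − 0.070 = 0.930.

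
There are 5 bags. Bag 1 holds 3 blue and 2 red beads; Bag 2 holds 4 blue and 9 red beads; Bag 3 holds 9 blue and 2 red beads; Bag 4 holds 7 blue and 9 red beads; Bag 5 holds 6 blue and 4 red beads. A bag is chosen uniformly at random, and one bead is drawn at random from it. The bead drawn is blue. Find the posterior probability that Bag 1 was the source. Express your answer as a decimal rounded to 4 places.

Posterior probability ≈ 0.2171

P(blue|Bag 1) = 0.6; P(blue|Bag 2) = 0.3077; P(blue|Bag 3) = 0.8182; P(blue|Bag 4) = 0.4375; P(blue|Bag 5) = 0.6.
Prior × likelihood for each source: 0.2·0.6=0.1200, 0.2·0.3077=0.06154, 0.2·0.8182=0.1636, 0.2·0.4375=0.08750, 0.2·0.6=0.1200. Summing gives P(blue) = 0.55267.
P(Bag 1 | blue) = 0.1200 / 0.55267 = 0.2171.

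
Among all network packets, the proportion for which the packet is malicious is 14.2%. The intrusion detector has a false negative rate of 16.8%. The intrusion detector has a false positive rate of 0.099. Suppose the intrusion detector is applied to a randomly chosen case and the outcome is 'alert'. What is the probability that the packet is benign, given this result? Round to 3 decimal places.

Let H be the event that the packet is malicious. P(H) = 0.142, so P(¬H) = 0.858. With E the 'alert' result, P(E|H) = 0.832 and P(E|¬H) = 0.099.
P(E) = 0.832·0.142 + 0.099·0.858 = 0.11814 + 0.084942 = 0.20309.
By Bayes' theorem, P(H|E) = 0.11814 / 0.20309 = 0.582. Hence P(¬H|E) = 1 − 0.582 = 0.418.

P(¬H | E) ≈ 0.418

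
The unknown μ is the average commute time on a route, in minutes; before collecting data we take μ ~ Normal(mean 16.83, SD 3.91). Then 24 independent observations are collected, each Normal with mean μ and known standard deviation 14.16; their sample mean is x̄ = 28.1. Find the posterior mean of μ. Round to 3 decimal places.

Posterior mean ≈ 24.118

Prior precision 1/τ₀² = 1/3.91² = 0.0654104; data precision n/σ² = 24/14.16² = 0.119697.
Posterior precision = 0.0654104 + 0.119697 = 0.185108.
Posterior mean = (0.0654104·16.83 + 0.119697·28.1) / 0.185108 = 24.118.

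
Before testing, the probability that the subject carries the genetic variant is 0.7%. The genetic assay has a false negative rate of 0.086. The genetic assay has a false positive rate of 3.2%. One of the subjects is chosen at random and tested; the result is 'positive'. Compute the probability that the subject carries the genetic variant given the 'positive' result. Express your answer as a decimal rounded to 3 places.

Let H be the event that the subject carries the genetic variant. P(H) = 0.007, so P(¬H) = 0.993. With E the 'positive' result, P(E|H) = 0.914 and P(E|¬H) = 0.032.
P(E) = 0.914·0.007 + 0.032·0.993 = 0.0063980 + 0.031776 = 0.038174.
By Bayes' theorem, P(H|E) = 0.0063980 / 0.038174 = 0.168.

P(H | E) ≈ 0.168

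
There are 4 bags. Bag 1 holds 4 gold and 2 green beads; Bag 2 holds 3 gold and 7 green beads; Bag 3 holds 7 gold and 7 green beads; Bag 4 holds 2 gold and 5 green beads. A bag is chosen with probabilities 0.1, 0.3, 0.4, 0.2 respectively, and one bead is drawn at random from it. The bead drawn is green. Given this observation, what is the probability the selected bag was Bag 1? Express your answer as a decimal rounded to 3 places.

Posterior probability ≈ 0.057

Tabulate prior·likelihood by source: [1] prior 0.1, lik 0.3333, product 0.03333; [2] prior 0.3, lik 0.7, product 0.2100; [3] prior 0.4, lik 0.5, product 0.2000; [4] prior 0.2, lik 0.7143, product 0.1429.
Normalizing constant = 0.58619; the posterior for Bag 1 is its product over the sum, 0.03333/0.58619 = 0.057.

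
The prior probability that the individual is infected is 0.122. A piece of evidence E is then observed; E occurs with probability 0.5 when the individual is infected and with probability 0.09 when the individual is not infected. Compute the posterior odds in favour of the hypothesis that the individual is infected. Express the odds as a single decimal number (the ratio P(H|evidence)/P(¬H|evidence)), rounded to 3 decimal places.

Prior odds = 0.122/(1−0.122) = 0.13895. In log-odds, ln(0.13895) = -1.9736.
Add log likelihood ratio: ln(5.5556) = 1.7148.
Posterior log-odds = -0.25883, so posterior odds = exp(-0.25883) = 0.77196.

Posterior odds ≈ 0.772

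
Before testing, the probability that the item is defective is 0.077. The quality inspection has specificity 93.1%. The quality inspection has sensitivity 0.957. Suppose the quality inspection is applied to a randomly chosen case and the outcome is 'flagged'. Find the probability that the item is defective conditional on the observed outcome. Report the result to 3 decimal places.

Write H for 'the item is defective'. Prior odds H:¬H = 0.077/0.923 = 0.083424. For the 'flagged' outcome, the likelihood ratio is 0.957/0.069 = 13.870.
Posterior odds = 0.083424 × 13.870 = 1.1570, so P(H|E) = 1.1570/(1+1.1570) = 0.536.

P(H | E) ≈ 0.536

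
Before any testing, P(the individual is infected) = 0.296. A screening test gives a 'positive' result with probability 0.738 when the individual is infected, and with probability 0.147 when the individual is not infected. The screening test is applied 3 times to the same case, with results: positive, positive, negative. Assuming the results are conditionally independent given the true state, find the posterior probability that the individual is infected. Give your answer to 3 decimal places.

Let H be the event that the individual is infected; start with P(H) = 0.296. P('positive'|H) = 0.738, P('positive'|¬H) = 0.147.
Update on result 1 ('positive'): P(H) ← 0.738·0.2960 / (0.738·0.2960 + 0.147·0.7040) = 0.21845/0.32194 = 0.6785.
Update on result 2 ('positive'): P(H) ← 0.738·0.6785 / (0.738·0.6785 + 0.147·0.3215) = 0.50077/0.54802 = 0.9138.
Update on result 3 ('negative'): P(H) ← 0.262·0.9138 / (0.262·0.9138 + 0.853·0.0862) = 0.23941/0.31296 = 0.7650.

Posterior P(H) ≈ 0.765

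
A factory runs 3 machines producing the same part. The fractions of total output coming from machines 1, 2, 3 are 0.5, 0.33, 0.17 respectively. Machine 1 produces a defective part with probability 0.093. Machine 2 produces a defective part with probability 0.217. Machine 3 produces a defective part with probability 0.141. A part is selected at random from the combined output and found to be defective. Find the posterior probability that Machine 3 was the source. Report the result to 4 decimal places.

Tabulate prior·likelihood by source: [1] prior 0.5, lik 0.093, product 0.04650; [2] prior 0.33, lik 0.217, product 0.07161; [3] prior 0.17, lik 0.141, product 0.02397.
Normalizing constant = 0.14208; the posterior for Machine 3 is its product over the sum, 0.02397/0.14208 = 0.1687.

Posterior probability ≈ 0.1687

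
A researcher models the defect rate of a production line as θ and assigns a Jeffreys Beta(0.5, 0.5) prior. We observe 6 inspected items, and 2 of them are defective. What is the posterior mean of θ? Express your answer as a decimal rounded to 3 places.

Posterior mean ≈ 0.357

The binomial likelihood is conjugate to the Beta prior: with 2 successes and 4 failures, the posterior is Beta(0.5+2, 0.5+4) = Beta(2.5, 4.5).
Posterior mean = α/(α+β) = 2.5/7 = 0.357.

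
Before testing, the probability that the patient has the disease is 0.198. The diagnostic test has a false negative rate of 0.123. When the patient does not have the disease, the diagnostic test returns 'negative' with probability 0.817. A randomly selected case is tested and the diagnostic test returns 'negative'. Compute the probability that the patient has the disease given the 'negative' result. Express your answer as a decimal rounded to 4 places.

P(H | E) ≈ 0.0358

Let H be the event that the patient has the disease. P(H) = 0.198, so P(¬H) = 0.802. With E the 'negative' result, P(E|H) = 0.123 and P(E|¬H) = 0.817.
P(E) = 0.123·0.198 + 0.817·0.802 = 0.024354 + 0.65523 = 0.67959.
By Bayes' theorem, P(H|E) = 0.024354 / 0.67959 = 0.0358.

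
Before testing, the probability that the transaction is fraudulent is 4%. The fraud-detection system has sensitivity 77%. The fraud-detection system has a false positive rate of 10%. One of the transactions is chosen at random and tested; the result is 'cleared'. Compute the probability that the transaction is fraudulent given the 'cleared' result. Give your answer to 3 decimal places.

P(H | E) ≈ 0.011

Write H for 'the transaction is fraudulent'. Prior odds H:¬H = 0.04/0.96 = 0.041667. For the 'cleared' outcome, the likelihood ratio is 0.23/0.9 = 0.25556.
Posterior odds = 0.041667 × 0.25556 = 0.010648, so P(H|E) = 0.010648/(1+0.010648) = 0.011.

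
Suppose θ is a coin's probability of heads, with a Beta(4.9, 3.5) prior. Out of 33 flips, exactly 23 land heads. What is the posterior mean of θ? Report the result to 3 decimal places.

The binomial likelihood is conjugate to the Beta prior: with 23 successes and 10 failures, the posterior is Beta(4.9+23, 3.5+10) = Beta(27.9, 13.5).
E[θ | data] = 27.9/(27.9+13.5) = 0.674.

Posterior mean ≈ 0.674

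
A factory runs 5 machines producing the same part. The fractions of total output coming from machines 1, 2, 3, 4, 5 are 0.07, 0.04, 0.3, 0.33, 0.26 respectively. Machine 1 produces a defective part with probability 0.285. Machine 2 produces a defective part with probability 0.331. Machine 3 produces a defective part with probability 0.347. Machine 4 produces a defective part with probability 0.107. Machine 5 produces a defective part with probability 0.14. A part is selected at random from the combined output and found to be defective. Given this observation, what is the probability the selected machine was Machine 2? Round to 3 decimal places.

P(defective|M1) = 0.285; P(defective|M2) = 0.331; P(defective|M3) = 0.347; P(defective|M4) = 0.107; P(defective|M5) = 0.14.
Prior × likelihood for each source: 0.07·0.285=0.01995, 0.04·0.331=0.01324, 0.3·0.347=0.1041, 0.33·0.107=0.03531, 0.26·0.14=0.03640. Summing gives P(defective) = 0.20900.
P(Machine 2 | defective) = 0.01324 / 0.20900 = 0.063.

Posterior probability ≈ 0.063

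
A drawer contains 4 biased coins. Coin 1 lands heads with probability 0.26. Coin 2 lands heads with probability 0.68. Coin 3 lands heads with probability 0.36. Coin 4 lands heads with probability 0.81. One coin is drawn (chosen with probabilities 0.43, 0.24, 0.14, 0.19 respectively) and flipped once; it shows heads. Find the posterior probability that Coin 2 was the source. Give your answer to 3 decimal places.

P(heads|C1) = 0.26; P(heads|C2) = 0.68; P(heads|C3) = 0.36; P(heads|C4) = 0.81.
Prior × likelihood for each source: 0.43·0.26=0.1118, 0.24·0.68=0.1632, 0.14·0.36=0.05040, 0.19·0.81=0.1539. Summing gives P(heads) = 0.47930.
P(Coin 2 | heads) = 0.1632 / 0.47930 = 0.340.

Posterior probability ≈ 0.340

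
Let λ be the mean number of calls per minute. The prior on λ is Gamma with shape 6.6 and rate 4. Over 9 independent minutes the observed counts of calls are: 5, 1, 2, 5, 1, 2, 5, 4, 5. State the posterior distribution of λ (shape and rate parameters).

The Poisson likelihood adds the total count to the shape and the number of exposure periods to the rate. Here ∑xᵢ = 30 and n = 9, so shape 6.6→36.6 and rate 4→13.

Posterior: Gamma(shape=36.6, rate=13)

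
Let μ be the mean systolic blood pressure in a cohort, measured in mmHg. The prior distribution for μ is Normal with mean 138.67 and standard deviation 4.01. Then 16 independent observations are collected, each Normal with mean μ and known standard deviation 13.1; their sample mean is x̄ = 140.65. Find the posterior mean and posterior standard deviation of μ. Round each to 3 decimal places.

Prior precision 1/τ₀² = 1/4.01² = 0.0621887; data precision n/σ² = 16/13.1² = 0.0932347.
Posterior precision = 0.0621887 + 0.0932347 = 0.155423, giving posterior SD = 1/√0.155423 = 2.537.
Posterior mean = (0.0621887·138.67 + 0.0932347·140.65) / 0.155423 = 139.858.

Posterior mean ≈ 139.858; posterior SD ≈ 2.537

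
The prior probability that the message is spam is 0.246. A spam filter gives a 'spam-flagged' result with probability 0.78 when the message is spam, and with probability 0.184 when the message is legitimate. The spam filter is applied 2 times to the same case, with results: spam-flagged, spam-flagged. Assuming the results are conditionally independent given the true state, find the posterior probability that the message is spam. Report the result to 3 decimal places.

Let H be the event that the message is spam; start with P(H) = 0.246. P('spam-flagged'|H) = 0.78, P('spam-flagged'|¬H) = 0.184.
Update on result 1 ('spam-flagged'): P(H) ← 0.78·0.2460 / (0.78·0.2460 + 0.184·0.7540) = 0.19188/0.33062 = 0.5804.
Update on result 2 ('spam-flagged'): P(H) ← 0.78·0.5804 / (0.78·0.5804 + 0.184·0.4196) = 0.45269/0.52990 = 0.8543.

Posterior P(H) ≈ 0.854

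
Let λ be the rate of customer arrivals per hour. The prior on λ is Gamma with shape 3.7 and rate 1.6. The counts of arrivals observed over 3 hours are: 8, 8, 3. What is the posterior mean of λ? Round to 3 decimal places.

Posterior mean ≈ 4.935

Total count ∑xᵢ = 19 over n = 3 hours.
Gamma is conjugate to the Poisson likelihood: posterior is Gamma(shape = 3.7+19 = 22.7, rate = 1.6+3 = 4.6).
Posterior mean = shape/rate = 22.7/4.6 = 4.935.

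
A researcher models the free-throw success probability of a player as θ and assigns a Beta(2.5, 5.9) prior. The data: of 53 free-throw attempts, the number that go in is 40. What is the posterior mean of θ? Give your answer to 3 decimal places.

Posterior mean ≈ 0.692

The binomial likelihood is conjugate to the Beta prior: with 40 successes and 13 failures, the posterior is Beta(2.5+40, 5.9+13) = Beta(42.5, 18.9).
E[θ | data] = 42.5/(42.5+18.9) = 0.692.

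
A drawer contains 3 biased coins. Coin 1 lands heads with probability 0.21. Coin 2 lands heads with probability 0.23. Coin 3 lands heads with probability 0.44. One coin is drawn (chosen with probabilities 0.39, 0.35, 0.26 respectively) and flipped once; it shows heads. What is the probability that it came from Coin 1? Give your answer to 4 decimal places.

Posterior probability ≈ 0.2959

Tabulate prior·likelihood by source: [1] prior 0.39, lik 0.21, product 0.08190; [2] prior 0.35, lik 0.23, product 0.08050; [3] prior 0.26, lik 0.44, product 0.1144.
Normalizing constant = 0.27680; the posterior for Coin 1 is its product over the sum, 0.08190/0.27680 = 0.2959.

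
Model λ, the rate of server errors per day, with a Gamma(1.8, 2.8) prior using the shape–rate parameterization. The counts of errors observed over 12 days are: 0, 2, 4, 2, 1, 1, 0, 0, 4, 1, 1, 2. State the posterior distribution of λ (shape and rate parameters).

The Poisson likelihood adds the total count to the shape and the number of exposure periods to the rate. Here ∑xᵢ = 18 and n = 12, so shape 1.8→19.8 and rate 2.8→14.8.

Posterior: Gamma(shape=19.8, rate=14.8)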